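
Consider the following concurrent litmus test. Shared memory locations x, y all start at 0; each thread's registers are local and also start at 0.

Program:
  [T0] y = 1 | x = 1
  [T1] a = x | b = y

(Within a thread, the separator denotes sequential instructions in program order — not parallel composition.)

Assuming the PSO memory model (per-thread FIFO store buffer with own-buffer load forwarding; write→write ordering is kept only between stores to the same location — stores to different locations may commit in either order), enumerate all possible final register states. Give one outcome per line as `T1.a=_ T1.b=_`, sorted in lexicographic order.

T1.a=0 T1.b=0
T1.a=0 T1.b=1
T1.a=1 T1.b=0
T1.a=1 T1.b=1

outcome vector order: (T1.a,T1.b)
|PSO outcomes| = 4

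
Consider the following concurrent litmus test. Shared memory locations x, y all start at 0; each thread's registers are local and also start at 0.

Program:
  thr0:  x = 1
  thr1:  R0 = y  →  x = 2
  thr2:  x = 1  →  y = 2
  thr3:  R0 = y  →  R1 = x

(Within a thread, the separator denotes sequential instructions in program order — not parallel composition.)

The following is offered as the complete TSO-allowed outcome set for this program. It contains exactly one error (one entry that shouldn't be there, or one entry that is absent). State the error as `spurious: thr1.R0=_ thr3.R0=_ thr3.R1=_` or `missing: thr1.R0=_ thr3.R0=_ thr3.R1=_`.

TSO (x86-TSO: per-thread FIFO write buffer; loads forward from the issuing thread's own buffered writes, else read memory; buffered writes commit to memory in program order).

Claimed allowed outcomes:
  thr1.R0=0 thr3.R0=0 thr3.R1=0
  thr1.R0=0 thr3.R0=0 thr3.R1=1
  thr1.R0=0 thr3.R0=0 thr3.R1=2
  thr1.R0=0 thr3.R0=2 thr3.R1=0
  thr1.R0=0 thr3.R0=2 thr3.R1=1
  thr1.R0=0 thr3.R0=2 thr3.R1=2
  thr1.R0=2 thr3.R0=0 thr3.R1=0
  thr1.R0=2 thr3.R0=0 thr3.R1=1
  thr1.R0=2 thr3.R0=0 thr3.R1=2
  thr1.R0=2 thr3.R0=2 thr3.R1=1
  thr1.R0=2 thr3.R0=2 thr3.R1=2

outcome vector order: (thr1.R0,thr3.R0,thr3.R1)
[TSO] allowed = {(0,0,0); (0,0,1); (0,0,2); (0,2,1); (0,2,2); (2,0,0); (2,0,1); (2,0,2); (2,2,1); (2,2,2)}
claimed∖TSO = {(0,2,0)}

spurious: thr1.R0=0 thr3.R0=2 thr3.R1=0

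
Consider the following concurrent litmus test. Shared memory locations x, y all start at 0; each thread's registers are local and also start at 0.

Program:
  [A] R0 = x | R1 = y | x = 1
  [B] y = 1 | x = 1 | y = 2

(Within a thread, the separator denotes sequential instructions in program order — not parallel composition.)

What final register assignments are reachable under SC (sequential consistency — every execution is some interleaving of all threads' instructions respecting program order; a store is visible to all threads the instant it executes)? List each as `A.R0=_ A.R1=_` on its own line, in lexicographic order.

A.R0=0 A.R1=0
A.R0=0 A.R1=1
A.R0=0 A.R1=2
A.R0=1 A.R1=1
A.R0=1 A.R1=2

outcome vector order: (A.R0,A.R1)
|SC outcomes| = 5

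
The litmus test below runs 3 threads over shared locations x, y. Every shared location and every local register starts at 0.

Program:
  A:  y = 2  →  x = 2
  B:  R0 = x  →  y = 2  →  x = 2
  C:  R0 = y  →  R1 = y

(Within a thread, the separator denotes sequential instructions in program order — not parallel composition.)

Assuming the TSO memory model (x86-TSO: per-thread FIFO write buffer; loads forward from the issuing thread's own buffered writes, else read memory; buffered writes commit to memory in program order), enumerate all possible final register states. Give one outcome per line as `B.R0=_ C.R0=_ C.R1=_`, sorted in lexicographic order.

outcome vector order: (B.R0,C.R0,C.R1)
|TSO outcomes| = 6

B.R0=0 C.R0=0 C.R1=0
B.R0=0 C.R0=0 C.R1=2
B.R0=0 C.R0=2 C.R1=2
B.R0=2 C.R0=0 C.R1=0
B.R0=2 C.R0=0 C.R1=2
B.R0=2 C.R0=2 C.R1=2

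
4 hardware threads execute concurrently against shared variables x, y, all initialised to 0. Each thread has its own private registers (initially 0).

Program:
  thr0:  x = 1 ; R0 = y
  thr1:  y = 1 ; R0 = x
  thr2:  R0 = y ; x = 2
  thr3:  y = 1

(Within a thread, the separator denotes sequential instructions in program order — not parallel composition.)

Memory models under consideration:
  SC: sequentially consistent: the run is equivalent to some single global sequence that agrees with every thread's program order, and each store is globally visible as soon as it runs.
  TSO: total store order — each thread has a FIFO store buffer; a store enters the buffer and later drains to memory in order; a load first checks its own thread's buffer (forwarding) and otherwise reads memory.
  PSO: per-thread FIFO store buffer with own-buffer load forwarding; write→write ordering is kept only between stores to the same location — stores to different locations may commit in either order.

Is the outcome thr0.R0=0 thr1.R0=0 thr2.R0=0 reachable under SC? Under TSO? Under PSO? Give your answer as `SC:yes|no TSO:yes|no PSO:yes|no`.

outcome vector order: (thr0.R0,thr1.R0,thr2.R0)
SC (10): 0/1/0; 0/1/1; 0/2/0; 0/2/1; 1/0/0; 1/0/1; 1/1/0; 1/1/1; 1/2/0; 1/2/1
TSO (12): 0/0/0; 0/0/1; 0/1/0; 0/1/1; 0/2/0; 0/2/1; 1/0/0; 1/0/1; 1/1/0; 1/1/1; 1/2/0; 1/2/1
PSO (12): 0/0/0; 0/0/1; 0/1/0; 0/1/1; 0/2/0; 0/2/1; 1/0/0; 1/0/1; 1/1/0; 1/1/1; 1/2/0; 1/2/1
target 0/0/0 ∈ {TSO,PSO}

SC:no TSO:yes PSO:yes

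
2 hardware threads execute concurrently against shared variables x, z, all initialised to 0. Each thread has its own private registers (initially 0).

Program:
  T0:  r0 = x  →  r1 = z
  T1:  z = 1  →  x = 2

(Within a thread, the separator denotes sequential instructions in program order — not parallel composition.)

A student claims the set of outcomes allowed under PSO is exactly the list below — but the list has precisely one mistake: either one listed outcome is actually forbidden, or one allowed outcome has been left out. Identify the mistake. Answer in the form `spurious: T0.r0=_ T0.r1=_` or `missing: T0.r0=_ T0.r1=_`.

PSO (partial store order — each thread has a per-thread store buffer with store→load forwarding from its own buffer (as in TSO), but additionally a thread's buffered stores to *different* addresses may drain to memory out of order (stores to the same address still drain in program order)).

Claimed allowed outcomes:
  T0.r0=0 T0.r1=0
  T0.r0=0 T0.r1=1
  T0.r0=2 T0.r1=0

missing: T0.r0=2 T0.r1=1

outcome vector order: (T0.r0,T0.r1)
PSO: 4 outcomes — {00 01 20 21}
PSO∖claimed = {21}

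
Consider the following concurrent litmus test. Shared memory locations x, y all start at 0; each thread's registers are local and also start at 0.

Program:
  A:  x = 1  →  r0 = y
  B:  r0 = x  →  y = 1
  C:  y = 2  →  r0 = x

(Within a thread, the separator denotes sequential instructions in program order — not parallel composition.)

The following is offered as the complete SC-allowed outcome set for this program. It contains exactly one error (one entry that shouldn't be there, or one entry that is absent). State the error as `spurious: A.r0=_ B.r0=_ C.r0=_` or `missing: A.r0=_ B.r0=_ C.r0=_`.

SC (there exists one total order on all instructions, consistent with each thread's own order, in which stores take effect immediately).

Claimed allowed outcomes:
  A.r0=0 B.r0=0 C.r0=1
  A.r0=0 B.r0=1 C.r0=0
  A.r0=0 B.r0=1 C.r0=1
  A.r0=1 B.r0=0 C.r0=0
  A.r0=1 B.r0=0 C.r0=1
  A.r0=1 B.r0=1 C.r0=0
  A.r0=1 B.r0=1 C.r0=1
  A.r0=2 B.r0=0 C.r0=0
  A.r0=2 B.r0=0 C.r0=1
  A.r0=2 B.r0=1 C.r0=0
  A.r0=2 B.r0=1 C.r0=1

outcome vector order: (A.r0,B.r0,C.r0)
under SC → (0,0,1) (0,1,1) (1,0,0) (1,0,1) (1,1,0) (1,1,1) (2,0,0) (2,0,1) (2,1,0) (2,1,1)
claimed∖SC = {(0,1,0)}

spurious: A.r0=0 B.r0=1 C.r0=0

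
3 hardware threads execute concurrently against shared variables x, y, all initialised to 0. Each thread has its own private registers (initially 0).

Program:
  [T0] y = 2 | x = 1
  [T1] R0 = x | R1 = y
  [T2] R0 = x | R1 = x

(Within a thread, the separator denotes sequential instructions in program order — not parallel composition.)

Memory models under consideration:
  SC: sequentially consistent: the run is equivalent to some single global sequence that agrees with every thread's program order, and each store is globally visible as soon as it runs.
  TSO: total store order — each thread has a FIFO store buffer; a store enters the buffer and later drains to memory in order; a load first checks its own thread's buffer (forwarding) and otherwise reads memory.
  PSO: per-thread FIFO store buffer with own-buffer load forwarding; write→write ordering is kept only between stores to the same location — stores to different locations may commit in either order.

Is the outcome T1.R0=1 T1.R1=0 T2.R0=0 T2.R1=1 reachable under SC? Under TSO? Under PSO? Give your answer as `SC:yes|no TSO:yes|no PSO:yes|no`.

SC:no TSO:no PSO:yes

outcome vector order: (T1.R0,T1.R1,T2.R0,T2.R1)
SC (9): 0000, 0001, 0011, 0200, 0201, 0211, 1200, 1201, 1211
TSO (9): 0000, 0001, 0011, 0200, 0201, 0211, 1200, 1201, 1211
PSO (12): 0000, 0001, 0011, 0200, 0201, 0211, 1000, 1001, 1011, 1200, 1201, 1211
target 1001 ∈ {PSO}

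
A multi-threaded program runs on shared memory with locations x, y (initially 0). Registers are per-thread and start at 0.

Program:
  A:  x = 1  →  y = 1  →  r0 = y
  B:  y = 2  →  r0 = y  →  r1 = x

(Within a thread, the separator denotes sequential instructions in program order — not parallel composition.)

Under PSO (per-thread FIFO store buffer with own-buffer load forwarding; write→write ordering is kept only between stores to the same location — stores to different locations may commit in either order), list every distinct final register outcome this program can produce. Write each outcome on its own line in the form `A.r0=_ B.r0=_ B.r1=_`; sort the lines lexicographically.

outcome vector order: (A.r0,B.r0,B.r1)
|PSO outcomes| = 6

A.r0=1 B.r0=1 B.r1=0
A.r0=1 B.r0=1 B.r1=1
A.r0=1 B.r0=2 B.r1=0
A.r0=1 B.r0=2 B.r1=1
A.r0=2 B.r0=2 B.r1=0
A.r0=2 B.r0=2 B.r1=1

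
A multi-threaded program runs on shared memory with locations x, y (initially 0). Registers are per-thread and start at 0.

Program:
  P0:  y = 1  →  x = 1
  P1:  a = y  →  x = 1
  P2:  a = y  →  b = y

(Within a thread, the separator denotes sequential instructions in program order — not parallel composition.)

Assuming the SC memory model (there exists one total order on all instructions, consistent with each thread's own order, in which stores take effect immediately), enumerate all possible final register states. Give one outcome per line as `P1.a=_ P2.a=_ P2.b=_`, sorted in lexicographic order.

P1.a=0 P2.a=0 P2.b=0
P1.a=0 P2.a=0 P2.b=1
P1.a=0 P2.a=1 P2.b=1
P1.a=1 P2.a=0 P2.b=0
P1.a=1 P2.a=0 P2.b=1
P1.a=1 P2.a=1 P2.b=1

outcome vector order: (P1.a,P2.a,P2.b)
|SC outcomes| = 6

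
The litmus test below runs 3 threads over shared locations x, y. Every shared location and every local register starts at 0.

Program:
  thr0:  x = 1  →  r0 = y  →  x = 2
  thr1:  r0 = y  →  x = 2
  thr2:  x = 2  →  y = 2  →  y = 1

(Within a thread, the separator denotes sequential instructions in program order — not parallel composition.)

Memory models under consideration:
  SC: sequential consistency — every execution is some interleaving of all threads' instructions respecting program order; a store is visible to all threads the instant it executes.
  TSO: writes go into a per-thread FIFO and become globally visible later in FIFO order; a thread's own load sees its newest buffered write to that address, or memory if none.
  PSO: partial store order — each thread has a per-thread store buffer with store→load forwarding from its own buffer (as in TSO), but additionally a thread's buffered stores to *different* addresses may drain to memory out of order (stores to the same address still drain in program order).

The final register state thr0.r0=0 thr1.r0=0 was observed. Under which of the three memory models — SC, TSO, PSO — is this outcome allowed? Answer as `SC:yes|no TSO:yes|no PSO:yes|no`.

outcome vector order: (thr0.r0,thr1.r0)
SC: 9 outcomes — {00 01 02 10 11 12 20 21 22}
TSO: 9 outcomes — {00 01 02 10 11 12 20 21 22}
PSO: 9 outcomes — {00 01 02 10 11 12 20 21 22}
target 00 ∈ {SC,TSO,PSO}

SC:yes TSO:yes PSO:yes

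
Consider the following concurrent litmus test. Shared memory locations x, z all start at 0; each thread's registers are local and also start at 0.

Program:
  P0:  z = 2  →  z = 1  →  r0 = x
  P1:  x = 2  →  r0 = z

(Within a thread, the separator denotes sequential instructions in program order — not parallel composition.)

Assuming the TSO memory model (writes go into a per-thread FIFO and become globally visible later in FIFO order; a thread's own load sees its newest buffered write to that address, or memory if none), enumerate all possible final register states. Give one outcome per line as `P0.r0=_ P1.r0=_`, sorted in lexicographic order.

P0.r0=0 P1.r0=0
P0.r0=0 P1.r0=1
P0.r0=0 P1.r0=2
P0.r0=2 P1.r0=0
P0.r0=2 P1.r0=1
P0.r0=2 P1.r0=2

outcome vector order: (P0.r0,P1.r0)
|TSO outcomes| = 6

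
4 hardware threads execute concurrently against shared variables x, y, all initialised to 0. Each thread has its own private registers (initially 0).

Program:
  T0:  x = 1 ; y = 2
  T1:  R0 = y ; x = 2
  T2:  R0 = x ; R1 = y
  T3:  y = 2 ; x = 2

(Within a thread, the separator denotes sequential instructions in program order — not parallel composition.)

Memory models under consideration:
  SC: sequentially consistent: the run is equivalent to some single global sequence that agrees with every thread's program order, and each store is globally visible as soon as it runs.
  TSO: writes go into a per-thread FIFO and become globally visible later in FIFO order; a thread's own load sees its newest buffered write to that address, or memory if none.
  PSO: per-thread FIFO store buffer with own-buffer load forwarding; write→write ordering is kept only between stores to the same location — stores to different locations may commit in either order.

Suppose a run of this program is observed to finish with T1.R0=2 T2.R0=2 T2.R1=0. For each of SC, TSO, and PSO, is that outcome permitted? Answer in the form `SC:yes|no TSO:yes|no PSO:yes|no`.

outcome vector order: (T1.R0,T2.R0,T2.R1)
SC (11): 0/0/0, 0/0/2, 0/1/0, 0/1/2, 0/2/0, 0/2/2, 2/0/0, 2/0/2, 2/1/0, 2/1/2, 2/2/2
TSO (11): 0/0/0, 0/0/2, 0/1/0, 0/1/2, 0/2/0, 0/2/2, 2/0/0, 2/0/2, 2/1/0, 2/1/2, 2/2/2
PSO (12): 0/0/0, 0/0/2, 0/1/0, 0/1/2, 0/2/0, 0/2/2, 2/0/0, 2/0/2, 2/1/0, 2/1/2, 2/2/0, 2/2/2
target 2/2/0 ∈ {PSO}

SC:no TSO:no PSO:yes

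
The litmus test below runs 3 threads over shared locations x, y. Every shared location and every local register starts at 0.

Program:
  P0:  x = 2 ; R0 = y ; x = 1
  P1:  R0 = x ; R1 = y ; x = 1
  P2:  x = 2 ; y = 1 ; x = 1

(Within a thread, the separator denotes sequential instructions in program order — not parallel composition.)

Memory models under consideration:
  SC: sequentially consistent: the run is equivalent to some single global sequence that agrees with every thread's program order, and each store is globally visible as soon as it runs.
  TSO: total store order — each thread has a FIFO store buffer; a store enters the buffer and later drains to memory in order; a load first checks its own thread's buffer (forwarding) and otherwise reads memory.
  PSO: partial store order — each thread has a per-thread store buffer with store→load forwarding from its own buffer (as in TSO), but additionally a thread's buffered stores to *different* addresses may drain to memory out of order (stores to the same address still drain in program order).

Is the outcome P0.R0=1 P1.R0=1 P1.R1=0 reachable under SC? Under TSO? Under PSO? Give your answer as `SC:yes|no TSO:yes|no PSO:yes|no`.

SC:no TSO:no PSO:yes

outcome vector order: (P0.R0,P1.R0,P1.R1)
SC (11): 000; 001; 010; 011; 020; 021; 100; 101; 111; 120; 121
TSO (11): 000; 001; 010; 011; 020; 021; 100; 101; 111; 120; 121
PSO (12): 000; 001; 010; 011; 020; 021; 100; 101; 110; 111; 120; 121
target 110 ∈ {PSO}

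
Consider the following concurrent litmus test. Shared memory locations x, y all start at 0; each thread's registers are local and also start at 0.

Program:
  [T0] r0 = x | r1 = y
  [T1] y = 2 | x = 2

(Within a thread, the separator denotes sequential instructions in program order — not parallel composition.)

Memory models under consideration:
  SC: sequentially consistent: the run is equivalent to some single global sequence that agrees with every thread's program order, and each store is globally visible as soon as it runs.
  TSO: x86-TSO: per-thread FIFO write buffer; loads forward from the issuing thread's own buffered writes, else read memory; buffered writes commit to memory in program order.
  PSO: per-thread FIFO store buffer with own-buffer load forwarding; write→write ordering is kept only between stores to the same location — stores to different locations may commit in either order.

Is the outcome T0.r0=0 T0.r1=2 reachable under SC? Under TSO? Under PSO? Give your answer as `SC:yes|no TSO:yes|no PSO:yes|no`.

outcome vector order: (T0.r0,T0.r1)
SC (3): <0 0>, <0 2>, <2 2>
TSO (3): <0 0>, <0 2>, <2 2>
PSO (4): <0 0>, <0 2>, <2 0>, <2 2>
target <0 2> ∈ {SC,TSO,PSO}

SC:yes TSO:yes PSO:yes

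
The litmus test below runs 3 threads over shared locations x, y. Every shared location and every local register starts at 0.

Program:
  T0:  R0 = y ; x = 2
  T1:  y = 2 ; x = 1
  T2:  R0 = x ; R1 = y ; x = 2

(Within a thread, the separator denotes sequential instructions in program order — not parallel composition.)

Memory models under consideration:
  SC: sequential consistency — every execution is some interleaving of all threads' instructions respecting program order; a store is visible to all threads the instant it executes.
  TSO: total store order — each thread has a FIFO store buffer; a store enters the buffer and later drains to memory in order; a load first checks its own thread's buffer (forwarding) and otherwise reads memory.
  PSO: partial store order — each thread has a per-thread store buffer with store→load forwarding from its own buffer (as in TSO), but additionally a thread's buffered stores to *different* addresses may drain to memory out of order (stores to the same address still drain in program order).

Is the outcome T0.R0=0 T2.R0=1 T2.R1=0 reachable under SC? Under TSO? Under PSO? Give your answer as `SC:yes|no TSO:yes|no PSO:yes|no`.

SC:no TSO:no PSO:yes

outcome vector order: (T0.R0,T2.R0,T2.R1)
SC: 9 outcomes — {(0,0,0) (0,0,2) (0,1,2) (0,2,0) (0,2,2) (2,0,0) (2,0,2) (2,1,2) (2,2,2)}
TSO: 9 outcomes — {(0,0,0) (0,0,2) (0,1,2) (0,2,0) (0,2,2) (2,0,0) (2,0,2) (2,1,2) (2,2,2)}
PSO: 11 outcomes — {(0,0,0) (0,0,2) (0,1,0) (0,1,2) (0,2,0) (0,2,2) (2,0,0) (2,0,2) (2,1,0) (2,1,2) (2,2,2)}
target (0,1,0) ∈ {PSO}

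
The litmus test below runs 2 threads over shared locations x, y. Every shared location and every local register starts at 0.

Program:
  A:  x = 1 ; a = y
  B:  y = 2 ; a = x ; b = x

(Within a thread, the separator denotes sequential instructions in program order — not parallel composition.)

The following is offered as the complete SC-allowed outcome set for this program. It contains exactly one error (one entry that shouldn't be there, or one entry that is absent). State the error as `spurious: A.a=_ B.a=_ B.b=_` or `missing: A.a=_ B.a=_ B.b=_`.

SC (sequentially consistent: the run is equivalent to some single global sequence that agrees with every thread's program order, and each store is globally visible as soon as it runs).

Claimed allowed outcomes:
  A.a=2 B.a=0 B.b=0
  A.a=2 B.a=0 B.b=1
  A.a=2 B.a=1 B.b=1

missing: A.a=0 B.a=1 B.b=1

outcome vector order: (A.a,B.a,B.b)
SC (4): <0 1 1> <2 0 0> <2 0 1> <2 1 1>
SC∖claimed = {<0 1 1>}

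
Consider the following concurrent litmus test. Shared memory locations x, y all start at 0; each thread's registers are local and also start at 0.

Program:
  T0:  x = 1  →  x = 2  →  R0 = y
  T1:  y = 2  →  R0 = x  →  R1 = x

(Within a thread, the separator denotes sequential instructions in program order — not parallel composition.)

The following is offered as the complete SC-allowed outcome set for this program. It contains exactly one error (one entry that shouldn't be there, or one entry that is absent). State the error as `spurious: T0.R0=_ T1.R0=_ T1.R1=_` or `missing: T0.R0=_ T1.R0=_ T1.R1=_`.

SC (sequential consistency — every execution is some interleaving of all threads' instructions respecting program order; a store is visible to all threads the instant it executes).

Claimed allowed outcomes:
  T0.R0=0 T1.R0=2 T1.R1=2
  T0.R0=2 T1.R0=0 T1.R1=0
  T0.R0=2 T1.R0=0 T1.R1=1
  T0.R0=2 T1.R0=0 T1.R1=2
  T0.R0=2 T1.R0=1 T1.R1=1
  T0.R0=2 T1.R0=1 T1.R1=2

outcome vector order: (T0.R0,T1.R0,T1.R1)
under SC → (0,2,2) (2,0,0) (2,0,1) (2,0,2) (2,1,1) (2,1,2) (2,2,2)
SC∖claimed = {(2,2,2)}

missing: T0.R0=2 T1.R0=2 T1.R1=2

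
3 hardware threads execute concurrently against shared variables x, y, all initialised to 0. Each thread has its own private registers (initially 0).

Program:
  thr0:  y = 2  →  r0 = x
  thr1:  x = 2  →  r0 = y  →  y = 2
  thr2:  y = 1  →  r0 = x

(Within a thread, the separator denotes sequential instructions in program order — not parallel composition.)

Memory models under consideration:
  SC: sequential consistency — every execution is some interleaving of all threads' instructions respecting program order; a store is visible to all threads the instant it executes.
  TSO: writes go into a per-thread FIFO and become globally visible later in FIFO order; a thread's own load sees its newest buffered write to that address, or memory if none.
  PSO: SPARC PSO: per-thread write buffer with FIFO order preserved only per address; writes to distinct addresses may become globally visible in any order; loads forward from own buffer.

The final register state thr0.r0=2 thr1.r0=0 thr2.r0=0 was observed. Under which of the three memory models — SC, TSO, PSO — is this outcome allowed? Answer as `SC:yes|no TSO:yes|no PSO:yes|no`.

outcome vector order: (thr0.r0,thr1.r0,thr2.r0)
under SC → <0 1 0> <0 1 2> <0 2 0> <0 2 2> <2 0 2> <2 1 0> <2 1 2> <2 2 0> <2 2 2>
under TSO → <0 0 0> <0 0 2> <0 1 0> <0 1 2> <0 2 0> <0 2 2> <2 0 0> <2 0 2> <2 1 0> <2 1 2> <2 2 0> <2 2 2>
under PSO → <0 0 0> <0 0 2> <0 1 0> <0 1 2> <0 2 0> <0 2 2> <2 0 0> <2 0 2> <2 1 0> <2 1 2> <2 2 0> <2 2 2>
target <2 0 0> ∈ {TSO,PSO}

SC:no TSO:yes PSO:yes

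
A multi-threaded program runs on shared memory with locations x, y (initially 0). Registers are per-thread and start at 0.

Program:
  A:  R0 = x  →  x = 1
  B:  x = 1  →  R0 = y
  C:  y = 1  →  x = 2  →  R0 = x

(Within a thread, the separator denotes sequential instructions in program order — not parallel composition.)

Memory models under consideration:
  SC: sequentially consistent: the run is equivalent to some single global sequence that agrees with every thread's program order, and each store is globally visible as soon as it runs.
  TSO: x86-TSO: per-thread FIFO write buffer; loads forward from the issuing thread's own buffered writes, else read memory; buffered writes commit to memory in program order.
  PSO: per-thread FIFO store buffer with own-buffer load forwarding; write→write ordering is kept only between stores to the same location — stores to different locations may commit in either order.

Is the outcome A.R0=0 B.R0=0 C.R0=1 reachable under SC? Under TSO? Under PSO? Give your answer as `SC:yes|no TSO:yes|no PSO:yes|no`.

outcome vector order: (A.R0,B.R0,C.R0)
[SC] allowed = {001, 002, 011, 012, 101, 102, 111, 112, 201, 202, 211, 212}
[TSO] allowed = {001, 002, 011, 012, 101, 102, 111, 112, 201, 202, 211, 212}
[PSO] allowed = {001, 002, 011, 012, 101, 102, 111, 112, 201, 202, 211, 212}
target 001 ∈ {SC,TSO,PSO}

SC:yes TSO:yes PSO:yes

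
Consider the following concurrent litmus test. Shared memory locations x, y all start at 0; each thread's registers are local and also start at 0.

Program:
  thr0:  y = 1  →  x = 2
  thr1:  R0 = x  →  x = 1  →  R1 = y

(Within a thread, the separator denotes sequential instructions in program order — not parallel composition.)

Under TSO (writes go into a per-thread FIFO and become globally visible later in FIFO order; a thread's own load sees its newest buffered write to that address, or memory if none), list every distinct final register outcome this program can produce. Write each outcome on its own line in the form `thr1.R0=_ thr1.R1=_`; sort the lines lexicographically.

thr1.R0=0 thr1.R1=0
thr1.R0=0 thr1.R1=1
thr1.R0=2 thr1.R1=1

outcome vector order: (thr1.R0,thr1.R1)
|TSO outcomes| = 3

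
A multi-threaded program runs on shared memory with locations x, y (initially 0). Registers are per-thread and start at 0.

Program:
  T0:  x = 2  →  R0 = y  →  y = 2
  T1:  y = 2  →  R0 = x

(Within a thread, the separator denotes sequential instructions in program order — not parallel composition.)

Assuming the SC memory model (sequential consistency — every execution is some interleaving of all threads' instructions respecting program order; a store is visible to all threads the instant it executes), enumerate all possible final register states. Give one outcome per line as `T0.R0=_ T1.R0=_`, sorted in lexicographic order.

outcome vector order: (T0.R0,T1.R0)
|SC outcomes| = 3

T0.R0=0 T1.R0=2
T0.R0=2 T1.R0=0
T0.R0=2 T1.R0=2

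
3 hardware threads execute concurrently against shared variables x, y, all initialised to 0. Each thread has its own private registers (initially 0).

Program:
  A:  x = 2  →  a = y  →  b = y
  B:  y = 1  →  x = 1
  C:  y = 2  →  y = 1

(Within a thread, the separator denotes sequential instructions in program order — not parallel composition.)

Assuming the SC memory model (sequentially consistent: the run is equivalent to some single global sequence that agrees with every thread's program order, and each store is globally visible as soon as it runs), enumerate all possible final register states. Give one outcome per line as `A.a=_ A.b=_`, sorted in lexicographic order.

outcome vector order: (A.a,A.b)
|SC outcomes| = 7

A.a=0 A.b=0
A.a=0 A.b=1
A.a=0 A.b=2
A.a=1 A.b=1
A.a=1 A.b=2
A.a=2 A.b=1
A.a=2 A.b=2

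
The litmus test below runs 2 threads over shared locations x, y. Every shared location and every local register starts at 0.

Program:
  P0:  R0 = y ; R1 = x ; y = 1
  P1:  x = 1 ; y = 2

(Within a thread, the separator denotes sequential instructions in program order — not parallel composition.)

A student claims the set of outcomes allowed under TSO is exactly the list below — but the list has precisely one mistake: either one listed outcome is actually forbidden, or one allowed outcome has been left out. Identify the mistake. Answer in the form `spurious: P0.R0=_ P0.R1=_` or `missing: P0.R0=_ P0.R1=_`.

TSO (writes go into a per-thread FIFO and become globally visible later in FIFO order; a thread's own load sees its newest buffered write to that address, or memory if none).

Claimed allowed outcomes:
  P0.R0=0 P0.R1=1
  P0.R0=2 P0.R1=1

missing: P0.R0=0 P0.R1=0

outcome vector order: (P0.R0,P0.R1)
[TSO] allowed = {<0 0>; <0 1>; <2 1>}
TSO∖claimed = {<0 0>}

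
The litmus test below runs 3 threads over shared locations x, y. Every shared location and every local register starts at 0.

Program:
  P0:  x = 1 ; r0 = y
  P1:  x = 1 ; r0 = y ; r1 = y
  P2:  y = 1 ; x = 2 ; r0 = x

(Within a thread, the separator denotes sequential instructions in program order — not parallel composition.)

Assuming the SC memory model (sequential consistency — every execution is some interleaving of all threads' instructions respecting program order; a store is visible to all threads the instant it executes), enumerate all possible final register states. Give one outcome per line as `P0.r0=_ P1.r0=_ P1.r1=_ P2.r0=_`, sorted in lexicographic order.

P0.r0=0 P1.r0=0 P1.r1=0 P2.r0=2
P0.r0=0 P1.r0=0 P1.r1=1 P2.r0=2
P0.r0=0 P1.r0=1 P1.r1=1 P2.r0=1
P0.r0=0 P1.r0=1 P1.r1=1 P2.r0=2
P0.r0=1 P1.r0=0 P1.r1=0 P2.r0=1
P0.r0=1 P1.r0=0 P1.r1=0 P2.r0=2
P0.r0=1 P1.r0=0 P1.r1=1 P2.r0=1
P0.r0=1 P1.r0=0 P1.r1=1 P2.r0=2
P0.r0=1 P1.r0=1 P1.r1=1 P2.r0=1
P0.r0=1 P1.r0=1 P1.r1=1 P2.r0=2

outcome vector order: (P0.r0,P1.r0,P1.r1,P2.r0)
|SC outcomes| = 10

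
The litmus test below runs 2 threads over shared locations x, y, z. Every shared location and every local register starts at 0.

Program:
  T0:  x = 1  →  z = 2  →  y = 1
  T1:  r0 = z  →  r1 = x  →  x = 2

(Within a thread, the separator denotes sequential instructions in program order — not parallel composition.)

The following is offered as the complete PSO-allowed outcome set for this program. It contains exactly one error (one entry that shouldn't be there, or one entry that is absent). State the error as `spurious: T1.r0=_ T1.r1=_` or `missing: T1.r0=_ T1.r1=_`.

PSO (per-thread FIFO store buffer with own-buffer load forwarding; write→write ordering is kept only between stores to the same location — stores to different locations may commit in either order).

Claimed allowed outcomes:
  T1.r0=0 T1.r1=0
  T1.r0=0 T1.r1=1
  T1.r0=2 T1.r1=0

outcome vector order: (T1.r0,T1.r1)
[PSO] allowed = {0/0; 0/1; 2/0; 2/1}
PSO∖claimed = {2/1}

missing: T1.r0=2 T1.r1=1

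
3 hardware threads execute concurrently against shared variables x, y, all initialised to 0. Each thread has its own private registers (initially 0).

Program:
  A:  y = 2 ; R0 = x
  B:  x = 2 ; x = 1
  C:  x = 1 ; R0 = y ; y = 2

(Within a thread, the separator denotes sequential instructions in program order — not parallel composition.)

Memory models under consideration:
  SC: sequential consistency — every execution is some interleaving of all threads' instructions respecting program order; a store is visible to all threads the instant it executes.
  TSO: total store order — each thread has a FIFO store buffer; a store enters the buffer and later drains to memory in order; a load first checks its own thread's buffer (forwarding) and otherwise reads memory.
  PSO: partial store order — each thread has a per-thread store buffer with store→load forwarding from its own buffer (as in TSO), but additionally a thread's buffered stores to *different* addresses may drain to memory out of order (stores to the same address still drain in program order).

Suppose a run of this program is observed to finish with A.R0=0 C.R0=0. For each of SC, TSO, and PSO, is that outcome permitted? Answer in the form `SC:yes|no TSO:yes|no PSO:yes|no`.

outcome vector order: (A.R0,C.R0)
SC (5): (0,2), (1,0), (1,2), (2,0), (2,2)
TSO (6): (0,0), (0,2), (1,0), (1,2), (2,0), (2,2)
PSO (6): (0,0), (0,2), (1,0), (1,2), (2,0), (2,2)
target (0,0) ∈ {TSO,PSO}

SC:no TSO:yes PSO:yes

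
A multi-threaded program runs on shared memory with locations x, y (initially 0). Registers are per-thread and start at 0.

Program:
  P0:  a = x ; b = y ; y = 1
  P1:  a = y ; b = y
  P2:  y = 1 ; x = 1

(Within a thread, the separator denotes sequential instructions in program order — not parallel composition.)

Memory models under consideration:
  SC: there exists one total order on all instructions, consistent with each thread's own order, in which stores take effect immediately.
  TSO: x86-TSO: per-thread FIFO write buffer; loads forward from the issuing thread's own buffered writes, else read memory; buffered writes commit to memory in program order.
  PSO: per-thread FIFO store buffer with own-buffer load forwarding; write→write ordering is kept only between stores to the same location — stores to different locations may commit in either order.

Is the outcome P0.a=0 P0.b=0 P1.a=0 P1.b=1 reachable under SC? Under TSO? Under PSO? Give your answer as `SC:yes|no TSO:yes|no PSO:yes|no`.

outcome vector order: (P0.a,P0.b,P1.a,P1.b)
SC: 9 outcomes — {<0 0 0 0>, <0 0 0 1>, <0 0 1 1>, <0 1 0 0>, <0 1 0 1>, <0 1 1 1>, <1 1 0 0>, <1 1 0 1>, <1 1 1 1>}
TSO: 9 outcomes — {<0 0 0 0>, <0 0 0 1>, <0 0 1 1>, <0 1 0 0>, <0 1 0 1>, <0 1 1 1>, <1 1 0 0>, <1 1 0 1>, <1 1 1 1>}
PSO: 12 outcomes — {<0 0 0 0>, <0 0 0 1>, <0 0 1 1>, <0 1 0 0>, <0 1 0 1>, <0 1 1 1>, <1 0 0 0>, <1 0 0 1>, <1 0 1 1>, <1 1 0 0>, <1 1 0 1>, <1 1 1 1>}
target <0 0 0 1> ∈ {SC,TSO,PSO}

SC:yes TSO:yes PSO:yes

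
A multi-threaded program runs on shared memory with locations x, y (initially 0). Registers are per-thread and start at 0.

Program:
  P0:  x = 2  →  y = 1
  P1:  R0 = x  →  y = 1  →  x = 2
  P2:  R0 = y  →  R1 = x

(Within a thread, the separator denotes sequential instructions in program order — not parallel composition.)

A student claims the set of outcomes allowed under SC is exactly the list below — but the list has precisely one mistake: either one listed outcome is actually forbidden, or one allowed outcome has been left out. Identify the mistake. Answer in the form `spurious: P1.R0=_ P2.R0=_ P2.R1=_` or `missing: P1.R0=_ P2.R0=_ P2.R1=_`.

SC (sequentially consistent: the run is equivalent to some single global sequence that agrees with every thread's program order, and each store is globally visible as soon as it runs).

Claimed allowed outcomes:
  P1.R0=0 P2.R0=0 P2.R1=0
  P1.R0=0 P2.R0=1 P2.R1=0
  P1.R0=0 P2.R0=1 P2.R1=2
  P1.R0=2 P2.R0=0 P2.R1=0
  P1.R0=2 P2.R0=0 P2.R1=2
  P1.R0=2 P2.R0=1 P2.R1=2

outcome vector order: (P1.R0,P2.R0,P2.R1)
[SC] allowed = {0/0/0, 0/0/2, 0/1/0, 0/1/2, 2/0/0, 2/0/2, 2/1/2}
SC∖claimed = {0/0/2}

missing: P1.R0=0 P2.R0=0 P2.R1=2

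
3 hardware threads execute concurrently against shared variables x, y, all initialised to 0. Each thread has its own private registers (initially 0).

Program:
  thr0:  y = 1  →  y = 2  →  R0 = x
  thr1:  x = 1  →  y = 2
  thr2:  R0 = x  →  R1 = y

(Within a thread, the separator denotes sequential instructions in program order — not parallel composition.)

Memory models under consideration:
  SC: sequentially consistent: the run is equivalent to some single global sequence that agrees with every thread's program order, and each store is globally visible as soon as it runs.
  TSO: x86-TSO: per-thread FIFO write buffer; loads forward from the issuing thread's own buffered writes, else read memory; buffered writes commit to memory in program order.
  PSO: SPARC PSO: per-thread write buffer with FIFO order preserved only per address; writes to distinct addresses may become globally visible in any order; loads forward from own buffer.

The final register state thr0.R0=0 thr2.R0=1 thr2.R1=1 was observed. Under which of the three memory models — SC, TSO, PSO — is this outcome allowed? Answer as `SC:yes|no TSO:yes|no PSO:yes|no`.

SC:no TSO:yes PSO:yes

outcome vector order: (thr0.R0,thr2.R0,thr2.R1)
SC (10): (0,0,0); (0,0,1); (0,0,2); (0,1,2); (1,0,0); (1,0,1); (1,0,2); (1,1,0); (1,1,1); (1,1,2)
TSO (12): (0,0,0); (0,0,1); (0,0,2); (0,1,0); (0,1,1); (0,1,2); (1,0,0); (1,0,1); (1,0,2); (1,1,0); (1,1,1); (1,1,2)
PSO (12): (0,0,0); (0,0,1); (0,0,2); (0,1,0); (0,1,1); (0,1,2); (1,0,0); (1,0,1); (1,0,2); (1,1,0); (1,1,1); (1,1,2)
target (0,1,1) ∈ {TSO,PSO}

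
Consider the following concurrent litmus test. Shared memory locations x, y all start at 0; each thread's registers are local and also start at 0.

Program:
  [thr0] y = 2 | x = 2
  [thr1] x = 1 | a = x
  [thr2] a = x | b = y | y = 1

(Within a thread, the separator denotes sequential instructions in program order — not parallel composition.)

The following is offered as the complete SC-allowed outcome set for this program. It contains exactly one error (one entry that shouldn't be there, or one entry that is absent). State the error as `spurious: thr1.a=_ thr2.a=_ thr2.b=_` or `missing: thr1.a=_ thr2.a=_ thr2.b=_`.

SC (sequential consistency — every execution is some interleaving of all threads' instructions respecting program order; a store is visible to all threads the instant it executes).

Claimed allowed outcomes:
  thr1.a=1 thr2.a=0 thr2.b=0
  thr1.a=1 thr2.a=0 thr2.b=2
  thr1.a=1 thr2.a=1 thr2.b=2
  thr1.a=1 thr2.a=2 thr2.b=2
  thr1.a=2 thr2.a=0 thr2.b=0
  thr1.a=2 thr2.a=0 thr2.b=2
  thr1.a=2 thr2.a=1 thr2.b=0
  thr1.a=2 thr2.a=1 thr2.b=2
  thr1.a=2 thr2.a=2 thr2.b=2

outcome vector order: (thr1.a,thr2.a,thr2.b)
SC: 10 outcomes — {100, 102, 110, 112, 122, 200, 202, 210, 212, 222}
SC∖claimed = {110}

missing: thr1.a=1 thr2.a=1 thr2.b=0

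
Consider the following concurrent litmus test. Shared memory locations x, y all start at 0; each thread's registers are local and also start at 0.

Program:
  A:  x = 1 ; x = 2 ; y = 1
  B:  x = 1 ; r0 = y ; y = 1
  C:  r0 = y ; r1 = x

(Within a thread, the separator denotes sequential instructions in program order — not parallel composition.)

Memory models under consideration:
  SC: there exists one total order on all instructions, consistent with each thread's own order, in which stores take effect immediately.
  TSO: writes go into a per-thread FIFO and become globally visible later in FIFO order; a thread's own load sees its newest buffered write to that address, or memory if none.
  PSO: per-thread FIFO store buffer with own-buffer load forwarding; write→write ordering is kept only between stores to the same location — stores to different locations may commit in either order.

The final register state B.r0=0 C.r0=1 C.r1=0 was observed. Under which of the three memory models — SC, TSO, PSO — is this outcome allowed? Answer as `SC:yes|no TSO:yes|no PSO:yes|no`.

SC:no TSO:no PSO:yes

outcome vector order: (B.r0,C.r0,C.r1)
SC (10): (0,0,0); (0,0,1); (0,0,2); (0,1,1); (0,1,2); (1,0,0); (1,0,1); (1,0,2); (1,1,1); (1,1,2)
TSO (10): (0,0,0); (0,0,1); (0,0,2); (0,1,1); (0,1,2); (1,0,0); (1,0,1); (1,0,2); (1,1,1); (1,1,2)
PSO (12): (0,0,0); (0,0,1); (0,0,2); (0,1,0); (0,1,1); (0,1,2); (1,0,0); (1,0,1); (1,0,2); (1,1,0); (1,1,1); (1,1,2)
target (0,1,0) ∈ {PSO}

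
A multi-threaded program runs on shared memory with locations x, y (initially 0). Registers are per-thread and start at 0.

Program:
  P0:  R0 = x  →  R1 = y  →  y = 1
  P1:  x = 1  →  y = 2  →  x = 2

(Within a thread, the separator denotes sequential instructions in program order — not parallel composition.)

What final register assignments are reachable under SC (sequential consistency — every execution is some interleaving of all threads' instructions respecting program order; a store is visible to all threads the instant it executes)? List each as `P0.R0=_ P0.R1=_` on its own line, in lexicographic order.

outcome vector order: (P0.R0,P0.R1)
|SC outcomes| = 5

P0.R0=0 P0.R1=0
P0.R0=0 P0.R1=2
P0.R0=1 P0.R1=0
P0.R0=1 P0.R1=2
P0.R0=2 P0.R1=2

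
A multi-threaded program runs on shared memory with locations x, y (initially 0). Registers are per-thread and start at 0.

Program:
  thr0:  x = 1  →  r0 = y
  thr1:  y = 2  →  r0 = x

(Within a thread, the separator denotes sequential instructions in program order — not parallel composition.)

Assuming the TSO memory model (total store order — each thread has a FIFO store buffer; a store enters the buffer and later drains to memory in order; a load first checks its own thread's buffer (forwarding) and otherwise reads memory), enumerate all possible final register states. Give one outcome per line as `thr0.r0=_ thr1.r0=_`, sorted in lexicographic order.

outcome vector order: (thr0.r0,thr1.r0)
|TSO outcomes| = 4

thr0.r0=0 thr1.r0=0
thr0.r0=0 thr1.r0=1
thr0.r0=2 thr1.r0=0
thr0.r0=2 thr1.r0=1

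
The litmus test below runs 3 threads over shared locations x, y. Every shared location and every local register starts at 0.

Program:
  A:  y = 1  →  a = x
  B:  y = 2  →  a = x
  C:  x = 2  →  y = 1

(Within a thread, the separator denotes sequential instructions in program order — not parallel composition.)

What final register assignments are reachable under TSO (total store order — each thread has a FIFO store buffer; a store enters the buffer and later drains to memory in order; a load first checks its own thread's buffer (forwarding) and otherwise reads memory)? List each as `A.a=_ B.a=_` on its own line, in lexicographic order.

A.a=0 B.a=0
A.a=0 B.a=2
A.a=2 B.a=0
A.a=2 B.a=2

outcome vector order: (A.a,B.a)
|TSO outcomes| = 4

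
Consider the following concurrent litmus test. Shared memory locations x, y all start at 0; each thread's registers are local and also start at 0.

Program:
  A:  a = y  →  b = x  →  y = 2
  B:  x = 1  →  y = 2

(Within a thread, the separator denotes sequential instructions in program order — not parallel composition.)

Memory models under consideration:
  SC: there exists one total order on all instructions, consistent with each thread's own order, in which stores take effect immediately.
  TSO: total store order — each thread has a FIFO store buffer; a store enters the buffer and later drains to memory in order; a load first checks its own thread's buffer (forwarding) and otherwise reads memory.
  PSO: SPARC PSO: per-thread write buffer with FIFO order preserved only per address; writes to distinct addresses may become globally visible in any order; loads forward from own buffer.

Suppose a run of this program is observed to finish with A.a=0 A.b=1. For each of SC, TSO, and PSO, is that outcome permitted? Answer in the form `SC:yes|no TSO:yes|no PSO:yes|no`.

outcome vector order: (A.a,A.b)
SC: 3 outcomes — {0/0 0/1 2/1}
TSO: 3 outcomes — {0/0 0/1 2/1}
PSO: 4 outcomes — {0/0 0/1 2/0 2/1}
target 0/1 ∈ {SC,TSO,PSO}

SC:yes TSO:yes PSO:yes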